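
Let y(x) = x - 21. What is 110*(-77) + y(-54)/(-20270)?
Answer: -34337365/4054 ≈ -8470.0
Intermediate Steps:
y(x) = -21 + x
110*(-77) + y(-54)/(-20270) = 110*(-77) + (-21 - 54)/(-20270) = -8470 - 75*(-1/20270) = -8470 + 15/4054 = -34337365/4054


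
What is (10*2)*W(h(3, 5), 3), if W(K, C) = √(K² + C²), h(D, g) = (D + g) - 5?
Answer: 60*√2 ≈ 84.853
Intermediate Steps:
h(D, g) = -5 + D + g
W(K, C) = √(C² + K²)
(10*2)*W(h(3, 5), 3) = (10*2)*√(3² + (-5 + 3 + 5)²) = 20*√(9 + 3²) = 20*√(9 + 9) = 20*√18 = 20*(3*√2) = 60*√2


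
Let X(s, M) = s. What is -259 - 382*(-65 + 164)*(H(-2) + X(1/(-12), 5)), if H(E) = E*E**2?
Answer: 610873/2 ≈ 3.0544e+5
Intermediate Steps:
H(E) = E**3
-259 - 382*(-65 + 164)*(H(-2) + X(1/(-12), 5)) = -259 - 382*(-65 + 164)*((-2)**3 + 1/(-12)) = -259 - 37818*(-8 + 1*(-1/12)) = -259 - 37818*(-8 - 1/12) = -259 - 37818*(-97)/12 = -259 - 382*(-3201/4) = -259 + 611391/2 = 610873/2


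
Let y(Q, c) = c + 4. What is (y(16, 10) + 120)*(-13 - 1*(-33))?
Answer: 2680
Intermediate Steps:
y(Q, c) = 4 + c
(y(16, 10) + 120)*(-13 - 1*(-33)) = ((4 + 10) + 120)*(-13 - 1*(-33)) = (14 + 120)*(-13 + 33) = 134*20 = 2680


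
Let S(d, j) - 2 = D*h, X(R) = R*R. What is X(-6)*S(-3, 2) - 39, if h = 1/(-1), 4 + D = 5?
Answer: -3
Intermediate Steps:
D = 1 (D = -4 + 5 = 1)
h = -1
X(R) = R²
S(d, j) = 1 (S(d, j) = 2 + 1*(-1) = 2 - 1 = 1)
X(-6)*S(-3, 2) - 39 = (-6)²*1 - 39 = 36*1 - 39 = 36 - 39 = -3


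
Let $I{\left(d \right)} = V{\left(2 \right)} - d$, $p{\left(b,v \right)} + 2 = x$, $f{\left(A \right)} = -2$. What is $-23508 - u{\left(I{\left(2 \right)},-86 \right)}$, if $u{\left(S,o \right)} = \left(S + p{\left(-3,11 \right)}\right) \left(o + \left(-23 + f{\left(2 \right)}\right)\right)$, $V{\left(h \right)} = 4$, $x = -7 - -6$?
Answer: $-23619$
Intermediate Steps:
$x = -1$ ($x = -7 + 6 = -1$)
$p{\left(b,v \right)} = -3$ ($p{\left(b,v \right)} = -2 - 1 = -3$)
$I{\left(d \right)} = 4 - d$
$u{\left(S,o \right)} = \left(-25 + o\right) \left(-3 + S\right)$ ($u{\left(S,o \right)} = \left(S - 3\right) \left(o - 25\right) = \left(-3 + S\right) \left(o - 25\right) = \left(-3 + S\right) \left(-25 + o\right) = \left(-25 + o\right) \left(-3 + S\right)$)
$-23508 - u{\left(I{\left(2 \right)},-86 \right)} = -23508 - \left(75 - 25 \left(4 - 2\right) - -258 + \left(4 - 2\right) \left(-86\right)\right) = -23508 - \left(75 - 25 \left(4 - 2\right) + 258 + \left(4 - 2\right) \left(-86\right)\right) = -23508 - \left(75 - 50 + 258 + 2 \left(-86\right)\right) = -23508 - \left(75 - 50 + 258 - 172\right) = -23508 - 111 = -23619$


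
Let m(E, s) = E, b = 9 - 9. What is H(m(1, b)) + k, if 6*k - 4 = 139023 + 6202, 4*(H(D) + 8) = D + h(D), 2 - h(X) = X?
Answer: 72592/3 ≈ 24197.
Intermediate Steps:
b = 0
h(X) = 2 - X
H(D) = -15/2 (H(D) = -8 + (D + (2 - D))/4 = -8 + (1/4)*2 = -8 + 1/2 = -15/2)
k = 145229/6 (k = 2/3 + (139023 + 6202)/6 = 2/3 + (1/6)*145225 = 2/3 + 145225/6 = 145229/6 ≈ 24205.)
H(m(1, b)) + k = -15/2 + 145229/6 = 72592/3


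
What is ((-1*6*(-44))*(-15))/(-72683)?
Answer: 3960/72683 ≈ 0.054483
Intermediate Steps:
((-1*6*(-44))*(-15))/(-72683) = (-6*(-44)*(-15))*(-1/72683) = (264*(-15))*(-1/72683) = -3960*(-1/72683) = 3960/72683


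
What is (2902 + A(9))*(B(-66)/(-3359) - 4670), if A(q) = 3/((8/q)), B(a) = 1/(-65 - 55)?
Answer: -43752241991557/3224640 ≈ -1.3568e+7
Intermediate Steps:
B(a) = -1/120 (B(a) = 1/(-120) = -1/120)
A(q) = 3*q/8 (A(q) = 3*(q/8) = 3*q/8)
(2902 + A(9))*(B(-66)/(-3359) - 4670) = (2902 + (3/8)*9)*(-1/120/(-3359) - 4670) = (2902 + 27/8)*(-1/120*(-1/3359) - 4670) = 23243*(1/403080 - 4670)/8 = (23243/8)*(-1882383599/403080) = -43752241991557/3224640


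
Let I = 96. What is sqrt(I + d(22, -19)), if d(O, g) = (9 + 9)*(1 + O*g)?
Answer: I*sqrt(7410) ≈ 86.081*I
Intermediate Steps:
d(O, g) = 18 + 18*O*g (d(O, g) = 18*(1 + O*g) = 18 + 18*O*g)
sqrt(I + d(22, -19)) = sqrt(96 + (18 + 18*22*(-19))) = sqrt(96 + (18 - 7524)) = sqrt(96 - 7506) = sqrt(-7410) = I*sqrt(7410)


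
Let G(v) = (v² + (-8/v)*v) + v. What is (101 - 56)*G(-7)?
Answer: 1530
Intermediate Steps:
G(v) = -8 + v + v² (G(v) = (v² - 8) + v = (-8 + v²) + v = -8 + v + v²)
(101 - 56)*G(-7) = (101 - 56)*(-8 - 7 + (-7)²) = 45*(-8 - 7 + 49) = 45*34 = 1530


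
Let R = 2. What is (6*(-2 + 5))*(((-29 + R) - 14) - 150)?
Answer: -3438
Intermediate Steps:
(6*(-2 + 5))*(((-29 + R) - 14) - 150) = (6*(-2 + 5))*(((-29 + 2) - 14) - 150) = (6*3)*((-27 - 14) - 150) = 18*(-41 - 150) = 18*(-191) = -3438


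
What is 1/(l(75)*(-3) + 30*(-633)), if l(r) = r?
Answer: -1/19215 ≈ -5.2043e-5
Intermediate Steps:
1/(l(75)*(-3) + 30*(-633)) = 1/(75*(-3) + 30*(-633)) = 1/(-225 - 18990) = 1/(-19215) = -1/19215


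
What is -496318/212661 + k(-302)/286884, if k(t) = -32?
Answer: -1318449058/564898503 ≈ -2.3340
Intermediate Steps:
-496318/212661 + k(-302)/286884 = -496318/212661 - 32/286884 = -496318*1/212661 - 32*1/286884 = -496318/212661 - 8/71721 = -1318449058/564898503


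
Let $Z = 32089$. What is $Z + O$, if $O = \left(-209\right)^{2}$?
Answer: $75770$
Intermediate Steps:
$O = 43681$
$Z + O = 32089 + 43681 = 75770$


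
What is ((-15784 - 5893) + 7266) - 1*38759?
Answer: -53170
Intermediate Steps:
((-15784 - 5893) + 7266) - 1*38759 = (-21677 + 7266) - 38759 = -14411 - 38759 = -53170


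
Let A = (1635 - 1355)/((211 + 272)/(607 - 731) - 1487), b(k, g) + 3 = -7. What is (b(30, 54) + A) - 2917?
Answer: -541152137/184871 ≈ -2927.2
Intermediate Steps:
b(k, g) = -10 (b(k, g) = -3 - 7 = -10)
A = -34720/184871 (A = 280/(483/(-124) - 1487) = 280/(483*(-1/124) - 1487) = 280/(-483/124 - 1487) = 280/(-184871/124) = 280*(-124/184871) = -34720/184871 ≈ -0.18781)
(b(30, 54) + A) - 2917 = (-10 - 34720/184871) - 2917 = -1883430/184871 - 2917 = -541152137/184871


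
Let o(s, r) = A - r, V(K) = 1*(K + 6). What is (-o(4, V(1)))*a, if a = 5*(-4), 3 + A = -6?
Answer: -320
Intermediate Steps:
A = -9 (A = -3 - 6 = -9)
V(K) = 6 + K (V(K) = 1*(6 + K) = 6 + K)
o(s, r) = -9 - r
a = -20
(-o(4, V(1)))*a = -(-9 - (6 + 1))*(-20) = -(-9 - 1*7)*(-20) = -(-9 - 7)*(-20) = -1*(-16)*(-20) = 16*(-20) = -320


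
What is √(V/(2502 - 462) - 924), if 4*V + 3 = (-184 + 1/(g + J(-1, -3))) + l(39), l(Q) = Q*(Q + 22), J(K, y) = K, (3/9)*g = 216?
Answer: I*√222728985246/15528 ≈ 30.393*I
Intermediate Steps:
g = 648 (g = 3*216 = 648)
l(Q) = Q*(22 + Q)
V = 1418225/2588 (V = -¾ + ((-184 + 1/(648 - 1)) + 39*(22 + 39))/4 = -¾ + ((-184 + 1/647) + 39*61)/4 = -¾ + ((-184 + 1/647) + 2379)/4 = -¾ + (-119047/647 + 2379)/4 = -¾ + (¼)*(1420166/647) = -¾ + 710083/1294 = 1418225/2588 ≈ 548.00)
√(V/(2502 - 462) - 924) = √(1418225/(2588*(2502 - 462)) - 924) = √((1418225/2588)/2040 - 924) = √((1418225/2588)*(1/2040) - 924) = √(16685/62112 - 924) = √(-57374803/62112) = I*√222728985246/15528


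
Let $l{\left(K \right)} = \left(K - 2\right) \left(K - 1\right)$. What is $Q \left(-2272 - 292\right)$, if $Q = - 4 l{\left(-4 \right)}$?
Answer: $307680$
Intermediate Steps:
$l{\left(K \right)} = \left(-1 + K\right) \left(-2 + K\right)$ ($l{\left(K \right)} = \left(-2 + K\right) \left(-1 + K\right) = \left(-1 + K\right) \left(-2 + K\right)$)
$Q = -120$ ($Q = - 4 \left(2 + \left(-4\right)^{2} - -12\right) = - 4 \left(2 + 16 + 12\right) = \left(-4\right) 30 = -120$)
$Q \left(-2272 - 292\right) = - 120 \left(-2272 - 292\right) = \left(-120\right) \left(-2564\right) = 307680$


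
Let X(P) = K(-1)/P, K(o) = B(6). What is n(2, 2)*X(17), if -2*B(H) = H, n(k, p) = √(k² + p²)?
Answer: -6*√2/17 ≈ -0.49913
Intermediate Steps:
B(H) = -H/2
K(o) = -3 (K(o) = -½*6 = -3)
X(P) = -3/P
n(2, 2)*X(17) = √(2² + 2²)*(-3/17) = √(4 + 4)*(-3*1/17) = √8*(-3/17) = (2*√2)*(-3/17) = -6*√2/17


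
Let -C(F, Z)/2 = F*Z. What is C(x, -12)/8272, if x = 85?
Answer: 255/1034 ≈ 0.24662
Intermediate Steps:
C(F, Z) = -2*F*Z
C(x, -12)/8272 = -2*85*(-12)/8272 = 2040*(1/8272) = 255/1034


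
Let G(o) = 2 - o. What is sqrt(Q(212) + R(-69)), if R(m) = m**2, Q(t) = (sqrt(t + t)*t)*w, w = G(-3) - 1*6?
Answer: sqrt(4761 - 424*sqrt(106)) ≈ 19.891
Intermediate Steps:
w = -1 (w = (2 - 1*(-3)) - 1*6 = (2 + 3) - 6 = 5 - 6 = -1)
Q(t) = -sqrt(2)*t**(3/2) (Q(t) = (sqrt(t + t)*t)*(-1) = (sqrt(2*t)*t)*(-1) = ((sqrt(2)*sqrt(t))*t)*(-1) = (sqrt(2)*t**(3/2))*(-1) = -sqrt(2)*t**(3/2))
sqrt(Q(212) + R(-69)) = sqrt(-sqrt(2)*212**(3/2) + (-69)**2) = sqrt(-sqrt(2)*424*sqrt(53) + 4761) = sqrt(-424*sqrt(106) + 4761) = sqrt(4761 - 424*sqrt(106))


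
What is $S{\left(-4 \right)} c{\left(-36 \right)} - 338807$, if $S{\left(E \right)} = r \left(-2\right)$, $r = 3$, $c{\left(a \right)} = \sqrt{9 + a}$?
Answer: $-338807 - 18 i \sqrt{3} \approx -3.3881 \cdot 10^{5} - 31.177 i$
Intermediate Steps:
$S{\left(E \right)} = -6$ ($S{\left(E \right)} = 3 \left(-2\right) = -6$)
$S{\left(-4 \right)} c{\left(-36 \right)} - 338807 = - 6 \sqrt{9 - 36} - 338807 = - 6 \sqrt{-27} - 338807 = - 6 \cdot 3 i \sqrt{3} - 338807 = - 18 i \sqrt{3} - 338807 = -338807 - 18 i \sqrt{3}$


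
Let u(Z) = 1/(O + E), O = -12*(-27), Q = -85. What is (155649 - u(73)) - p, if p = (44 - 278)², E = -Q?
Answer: 41265236/409 ≈ 1.0089e+5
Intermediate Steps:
O = 324
E = 85 (E = -1*(-85) = 85)
u(Z) = 1/409 (u(Z) = 1/(324 + 85) = 1/409)
p = 54756 (p = (-234)² = 54756)
(155649 - u(73)) - p = (155649 - 1*1/409) - 1*54756 = (155649 - 1/409) - 54756 = 63660440/409 - 54756 = 41265236/409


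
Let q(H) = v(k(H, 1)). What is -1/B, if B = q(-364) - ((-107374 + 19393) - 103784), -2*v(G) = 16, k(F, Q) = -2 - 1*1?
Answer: -1/191757 ≈ -5.2149e-6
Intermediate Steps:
k(F, Q) = -3 (k(F, Q) = -2 - 1 = -3)
v(G) = -8 (v(G) = -½*16 = -8)
q(H) = -8
B = 191757 (B = -8 - ((-107374 + 19393) - 103784) = -8 - (-87981 - 103784) = -8 - 1*(-191765) = -8 + 191765 = 191757)
-1/B = -1/191757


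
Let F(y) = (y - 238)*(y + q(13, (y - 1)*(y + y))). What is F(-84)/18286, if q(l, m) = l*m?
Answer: -29874516/9143 ≈ -3267.5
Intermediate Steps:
F(y) = (-238 + y)*(y + 26*y*(-1 + y)) (F(y) = (y - 238)*(y + 13*((y - 1)*(y + y))) = (-238 + y)*(y + 13*((-1 + y)*(2*y))) = (-238 + y)*(y + 13*(2*y*(-1 + y))) = (-238 + y)*(y + 26*y*(-1 + y)))
F(-84)/18286 = -84*(5950 - 6213*(-84) + 26*(-84)²)/18286 = -84*(5950 + 521892 + 26*7056)*(1/18286) = -84*(5950 + 521892 + 183456)*(1/18286) = -84*711298*(1/18286) = -59749032*1/18286 = -29874516/9143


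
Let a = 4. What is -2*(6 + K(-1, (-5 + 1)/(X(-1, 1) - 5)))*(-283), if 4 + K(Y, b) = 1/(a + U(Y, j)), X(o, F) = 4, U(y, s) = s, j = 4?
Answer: 4811/4 ≈ 1202.8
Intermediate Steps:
K(Y, b) = -31/8 (K(Y, b) = -4 + 1/(4 + 4) = -4 + 1/8 = -4 + ⅛ = -31/8)
-2*(6 + K(-1, (-5 + 1)/(X(-1, 1) - 5)))*(-283) = -2*(6 - 31/8)*(-283) = -2*17/8*(-283) = -17/4*(-283) = 4811/4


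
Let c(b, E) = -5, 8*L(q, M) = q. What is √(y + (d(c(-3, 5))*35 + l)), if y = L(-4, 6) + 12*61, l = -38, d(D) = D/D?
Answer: √2914/2 ≈ 26.991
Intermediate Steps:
L(q, M) = q/8
d(D) = 1
y = 1463/2 (y = (⅛)*(-4) + 12*61 = -½ + 732 = 1463/2 ≈ 731.50)
√(y + (d(c(-3, 5))*35 + l)) = √(1463/2 + (1*35 - 38)) = √(1463/2 + (35 - 38)) = √(1463/2 - 3) = √(1457/2) = √2914/2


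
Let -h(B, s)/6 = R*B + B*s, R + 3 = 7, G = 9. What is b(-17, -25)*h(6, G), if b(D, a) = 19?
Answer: -8892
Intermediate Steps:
R = 4 (R = -3 + 7 = 4)
h(B, s) = -24*B - 6*B*s (h(B, s) = -6*(4*B + B*s) = -24*B - 6*B*s)
b(-17, -25)*h(6, G) = 19*(-6*6*(4 + 9)) = 19*(-6*6*13) = 19*(-468) = -8892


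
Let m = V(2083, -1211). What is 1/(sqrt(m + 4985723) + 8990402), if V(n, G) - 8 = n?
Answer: 4495201/40413661566895 - sqrt(4987814)/80827323133790 ≈ 1.1120e-7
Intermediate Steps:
V(n, G) = 8 + n
m = 2091 (m = 8 + 2083 = 2091)
1/(sqrt(m + 4985723) + 8990402) = 1/(sqrt(2091 + 4985723) + 8990402) = 1/(sqrt(4987814) + 8990402) = 1/(8990402 + sqrt(4987814))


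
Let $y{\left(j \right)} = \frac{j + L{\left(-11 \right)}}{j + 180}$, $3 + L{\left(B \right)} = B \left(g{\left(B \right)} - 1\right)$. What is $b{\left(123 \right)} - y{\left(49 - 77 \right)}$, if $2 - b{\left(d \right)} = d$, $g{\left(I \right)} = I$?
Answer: $- \frac{18493}{152} \approx -121.66$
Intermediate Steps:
$L{\left(B \right)} = -3 + B \left(-1 + B\right)$ ($L{\left(B \right)} = -3 + B \left(B - 1\right) = -3 + B \left(-1 + B\right)$)
$b{\left(d \right)} = 2 - d$
$y{\left(j \right)} = \frac{129 + j}{180 + j}$ ($y{\left(j \right)} = \frac{j - \left(-8 - 121\right)}{j + 180} = \frac{j + \left(-3 + 121 + 11\right)}{180 + j} = \frac{j + 129}{180 + j} = \frac{129 + j}{180 + j}$)
$b{\left(123 \right)} - y{\left(49 - 77 \right)} = \left(2 - 123\right) - \frac{129 + \left(49 - 77\right)}{180 + \left(49 - 77\right)} = \left(2 - 123\right) - \frac{129 - 28}{180 - 28} = -121 - \frac{1}{152} \cdot 101 = -121 - \frac{101}{152} = - \frac{18493}{152}$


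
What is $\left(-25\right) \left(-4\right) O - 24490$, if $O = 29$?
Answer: $-21590$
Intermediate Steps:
$\left(-25\right) \left(-4\right) O - 24490 = \left(-25\right) \left(-4\right) 29 - 24490 = 100 \cdot 29 - 24490 = 2900 - 24490 = -21590$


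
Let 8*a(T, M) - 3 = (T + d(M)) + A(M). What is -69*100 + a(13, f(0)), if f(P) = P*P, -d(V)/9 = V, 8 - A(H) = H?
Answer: -6897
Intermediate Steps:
A(H) = 8 - H
d(V) = -9*V
f(P) = P²
a(T, M) = 11/8 - 5*M/4 + T/8 (a(T, M) = 3/8 + ((T - 9*M) + (8 - M))/8 = 3/8 + (8 + T - 10*M)/8 = 3/8 + (1 - 5*M/4 + T/8) = 11/8 - 5*M/4 + T/8)
-69*100 + a(13, f(0)) = -69*100 + (11/8 - 5/4*0² + (⅛)*13) = -6900 + (11/8 - 5/4*0 + 13/8) = -6900 + (11/8 + 0 + 13/8) = -6900 + 3 = -6897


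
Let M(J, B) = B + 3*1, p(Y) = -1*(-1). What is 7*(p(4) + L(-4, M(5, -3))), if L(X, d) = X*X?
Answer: 119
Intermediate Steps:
p(Y) = 1
M(J, B) = 3 + B (M(J, B) = B + 3 = 3 + B)
L(X, d) = X²
7*(p(4) + L(-4, M(5, -3))) = 7*(1 + (-4)²) = 7*(1 + 16) = 7*17 = 119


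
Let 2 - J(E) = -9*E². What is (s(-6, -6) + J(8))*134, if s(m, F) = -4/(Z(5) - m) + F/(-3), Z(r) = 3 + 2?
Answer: 854384/11 ≈ 77671.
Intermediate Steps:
Z(r) = 5
J(E) = 2 + 9*E² (J(E) = 2 - (-9)*E² = 2 + 9*E²)
s(m, F) = -4/(5 - m) - F/3 (s(m, F) = -4/(5 - m) + F/(-3) = -4/(5 - m) + F*(-⅓) = -4/(5 - m) - F/3)
(s(-6, -6) + J(8))*134 = ((12 + 5*(-6) - 1*(-6)*(-6))/(3*(-5 - 6)) + (2 + 9*8²))*134 = ((⅓)*(12 - 30 - 36)/(-11) + (2 + 9*64))*134 = ((⅓)*(-1/11)*(-54) + (2 + 576))*134 = (18/11 + 578)*134 = (6376/11)*134 = 854384/11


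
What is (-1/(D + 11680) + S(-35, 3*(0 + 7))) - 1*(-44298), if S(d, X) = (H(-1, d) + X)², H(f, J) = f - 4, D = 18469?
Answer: 1343258545/30149 ≈ 44554.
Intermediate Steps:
H(f, J) = -4 + f
S(d, X) = (-5 + X)² (S(d, X) = ((-4 - 1) + X)² = (-5 + X)²)
(-1/(D + 11680) + S(-35, 3*(0 + 7))) - 1*(-44298) = (-1/(18469 + 11680) + (-5 + 3*(0 + 7))²) - 1*(-44298) = (-1/30149 + (-5 + 3*7)²) + 44298 = (-1*1/30149 + (-5 + 21)²) + 44298 = (-1/30149 + 16²) + 44298 = (-1/30149 + 256) + 44298 = 7718143/30149 + 44298 = 1343258545/30149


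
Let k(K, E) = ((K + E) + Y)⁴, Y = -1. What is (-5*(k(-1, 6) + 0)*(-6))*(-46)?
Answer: -353280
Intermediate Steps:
k(K, E) = (-1 + E + K)⁴ (k(K, E) = ((K + E) - 1)⁴ = ((E + K) - 1)⁴ = (-1 + E + K)⁴)
(-5*(k(-1, 6) + 0)*(-6))*(-46) = (-5*((-1 + 6 - 1)⁴ + 0)*(-6))*(-46) = (-5*(4⁴ + 0)*(-6))*(-46) = (-5*(256 + 0)*(-6))*(-46) = (-5*256*(-6))*(-46) = -1280*(-6)*(-46) = 7680*(-46) = -353280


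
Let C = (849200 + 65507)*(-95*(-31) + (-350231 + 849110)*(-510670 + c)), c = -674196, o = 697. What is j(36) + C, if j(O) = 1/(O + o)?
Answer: -396324057551319204138/733 ≈ -5.4069e+17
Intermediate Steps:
j(O) = 1/(697 + O) (j(O) = 1/(O + 697) = 1/(697 + O))
C = -540687663780790183 (C = (849200 + 65507)*(-95*(-31) + (-350231 + 849110)*(-510670 - 674196)) = 914707*(2945 + 498879*(-1184866)) = 914707*(2945 - 591104765214) = 914707*(-591104762269) = -540687663780790183)
j(36) + C = 1/(697 + 36) - 540687663780790183 = 1/733 - 540687663780790183 = -396324057551319204138/733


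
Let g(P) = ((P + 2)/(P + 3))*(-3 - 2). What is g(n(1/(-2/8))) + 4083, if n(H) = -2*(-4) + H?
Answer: 28551/7 ≈ 4078.7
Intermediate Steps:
n(H) = 8 + H
g(P) = -5*(2 + P)/(3 + P) (g(P) = ((2 + P)/(3 + P))*(-5) = -5*(2 + P)/(3 + P))
g(n(1/(-2/8))) + 4083 = 5*(-2 - (8 + 1/(-2/8)))/(3 + (8 + 1/(-2/8))) + 4083 = 5*(-2 - (8 + 1/(-2*⅛)))/(3 + (8 + 1/(-2*⅛))) + 4083 = 5*(-2 - (8 + 1/(-¼)))/(3 + (8 + 1/(-¼))) + 4083 = 5*(-2 - (8 - 4))/(3 + (8 - 4)) + 4083 = 5*(-2 - 1*4)/(3 + 4) + 4083 = 5*(-2 - 4)/7 + 4083 = 5*(⅐)*(-6) + 4083 = -30/7 + 4083 = 28551/7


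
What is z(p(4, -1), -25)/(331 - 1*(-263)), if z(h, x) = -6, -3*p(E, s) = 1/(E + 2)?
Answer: -1/99 ≈ -0.010101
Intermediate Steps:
p(E, s) = -1/(3*(2 + E)) (p(E, s) = -1/(3*(E + 2)) = -1/(3*(2 + E)))
z(p(4, -1), -25)/(331 - 1*(-263)) = -6/(331 - 1*(-263)) = -6/(331 + 263) = -6/594 = -6*1/594 = -1/99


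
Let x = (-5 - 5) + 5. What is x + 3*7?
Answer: 16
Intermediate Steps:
x = -5 (x = -10 + 5 = -5)
x + 3*7 = -5 + 3*7 = -5 + 21 = 16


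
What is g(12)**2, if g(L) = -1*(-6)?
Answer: 36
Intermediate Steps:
g(L) = 6
g(12)**2 = 6**2 = 36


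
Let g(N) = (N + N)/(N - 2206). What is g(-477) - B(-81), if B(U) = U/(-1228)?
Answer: 954189/3294724 ≈ 0.28961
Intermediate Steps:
B(U) = -U/1228 (B(U) = U*(-1/1228) = -U/1228)
g(N) = 2*N/(-2206 + N) (g(N) = (2*N)/(-2206 + N) = 2*N/(-2206 + N))
g(-477) - B(-81) = 2*(-477)/(-2206 - 477) - (-1)*(-81)/1228 = 2*(-477)/(-2683) - 1*81/1228 = 2*(-477)*(-1/2683) - 81/1228 = 954/2683 - 81/1228 = 954189/3294724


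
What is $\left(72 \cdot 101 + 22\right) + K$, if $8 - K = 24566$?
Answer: $-17264$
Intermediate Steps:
$K = -24558$ ($K = 8 - 24566 = -24558$)
$\left(72 \cdot 101 + 22\right) + K = \left(72 \cdot 101 + 22\right) - 24558 = \left(7272 + 22\right) - 24558 = 7294 - 24558 = -17264$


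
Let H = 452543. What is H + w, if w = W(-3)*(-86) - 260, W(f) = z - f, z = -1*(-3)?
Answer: 451767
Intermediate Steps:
z = 3
W(f) = 3 - f
w = -776 (w = (3 - 1*(-3))*(-86) - 260 = (3 + 3)*(-86) - 260 = 6*(-86) - 260 = -516 - 260 = -776)
H + w = 452543 - 776 = 451767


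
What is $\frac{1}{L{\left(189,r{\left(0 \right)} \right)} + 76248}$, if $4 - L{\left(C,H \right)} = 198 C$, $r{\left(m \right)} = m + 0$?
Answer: $\frac{1}{38830} \approx 2.5753 \cdot 10^{-5}$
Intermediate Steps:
$r{\left(m \right)} = m$
$L{\left(C,H \right)} = 4 - 198 C$
$\frac{1}{L{\left(189,r{\left(0 \right)} \right)} + 76248} = \frac{1}{\left(4 - 37422\right) + 76248} = \frac{1}{-37418 + 76248} = \frac{1}{38830}$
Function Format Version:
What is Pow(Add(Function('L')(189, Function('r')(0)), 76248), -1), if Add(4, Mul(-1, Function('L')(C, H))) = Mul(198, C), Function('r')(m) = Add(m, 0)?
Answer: Rational(1, 38830) ≈ 2.5753e-5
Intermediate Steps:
Function('r')(m) = m
Function('L')(C, H) = Add(4, Mul(-198, C)) (Function('L')(C, H) = Add(4, Mul(-1, Mul(198, C))) = Add(4, Mul(-198, C)))
Pow(Add(Function('L')(189, Function('r')(0)), 76248), -1) = Pow(Add(Add(4, Mul(-198, 189)), 76248), -1) = Pow(Add(Add(4, -37422), 76248), -1) = Pow(Add(-37418, 76248), -1) = Pow(38830, -1) = Rational(1, 38830)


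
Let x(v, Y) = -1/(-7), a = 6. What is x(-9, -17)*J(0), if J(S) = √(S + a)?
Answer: √6/7 ≈ 0.34993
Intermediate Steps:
x(v, Y) = ⅐ (x(v, Y) = -1*(-⅐) = ⅐)
J(S) = √(6 + S) (J(S) = √(S + 6) = √(6 + S))
x(-9, -17)*J(0) = √(6 + 0)/7 = √6/7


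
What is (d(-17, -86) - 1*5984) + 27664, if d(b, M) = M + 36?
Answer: 21630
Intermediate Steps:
d(b, M) = 36 + M
(d(-17, -86) - 1*5984) + 27664 = ((36 - 86) - 1*5984) + 27664 = (-50 - 5984) + 27664 = -6034 + 27664 = 21630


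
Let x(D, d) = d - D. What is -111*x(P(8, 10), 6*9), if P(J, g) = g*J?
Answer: 2886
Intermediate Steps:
P(J, g) = J*g
-111*x(P(8, 10), 6*9) = -111*(6*9 - 8*10) = -111*(54 - 1*80) = -111*(54 - 80) = -111*(-26) = 2886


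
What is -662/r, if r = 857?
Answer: -662/857 ≈ -0.77246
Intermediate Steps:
-662/r = -662/857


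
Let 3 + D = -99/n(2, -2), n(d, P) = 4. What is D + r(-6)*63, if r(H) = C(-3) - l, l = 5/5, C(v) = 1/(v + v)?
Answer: -405/4 ≈ -101.25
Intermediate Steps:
C(v) = 1/(2*v)
l = 1 (l = 5*(⅕) = 1)
r(H) = -7/6 (r(H) = (½)/(-3) - 1*1 = (½)*(-⅓) - 1 = -⅙ - 1 = -7/6)
D = -111/4 (D = -3 - 99/4 = -111/4 ≈ -27.750)
D + r(-6)*63 = -111/4 - 7/6*63 = -111/4 - 147/2 = -405/4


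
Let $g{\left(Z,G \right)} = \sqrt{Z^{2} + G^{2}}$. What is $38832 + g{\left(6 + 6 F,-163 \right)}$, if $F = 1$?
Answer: $38832 + \sqrt{26713} \approx 38995.0$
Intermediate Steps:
$g{\left(Z,G \right)} = \sqrt{G^{2} + Z^{2}}$
$38832 + g{\left(6 + 6 F,-163 \right)} = 38832 + \sqrt{\left(-163\right)^{2} + \left(6 + 6 \cdot 1\right)^{2}} = 38832 + \sqrt{26569 + \left(6 + 6\right)^{2}} = 38832 + \sqrt{26569 + 12^{2}} = 38832 + \sqrt{26569 + 144} = 38832 + \sqrt{26713}$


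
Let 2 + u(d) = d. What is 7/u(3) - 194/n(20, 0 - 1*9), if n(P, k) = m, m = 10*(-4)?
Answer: 237/20 ≈ 11.850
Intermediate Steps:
u(d) = -2 + d
m = -40
n(P, k) = -40
7/u(3) - 194/n(20, 0 - 1*9) = 7/(-2 + 3) - 194/(-40) = 7/1 - 194*(-1/40) = 7*1 + 97/20 = 7 + 97/20 = 237/20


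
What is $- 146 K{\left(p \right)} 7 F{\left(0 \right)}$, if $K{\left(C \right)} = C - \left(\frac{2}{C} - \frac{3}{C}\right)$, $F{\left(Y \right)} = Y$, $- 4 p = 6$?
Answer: $0$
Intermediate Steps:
$p = - \frac{3}{2}$ ($p = \left(- \frac{1}{4}\right) 6 = - \frac{3}{2} \approx -1.5$)
$K{\left(C \right)} = C + \frac{1}{C}$ ($K{\left(C \right)} = C - - \frac{1}{C} = C + \frac{1}{C}$)
$- 146 K{\left(p \right)} 7 F{\left(0 \right)} = - 146 \left(- \frac{3}{2} + \frac{1}{- \frac{3}{2}}\right) 7 \cdot 0 = - 146 \left(- \frac{3}{2} - \frac{2}{3}\right) 7 \cdot 0 = - 146 \left(- \frac{13}{6}\right) 7 \cdot 0 = - 146 \left(\left(- \frac{91}{6}\right) 0\right) = \left(-146\right) 0 = 0$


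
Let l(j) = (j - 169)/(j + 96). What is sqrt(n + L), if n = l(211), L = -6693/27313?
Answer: 27*I*sqrt(10439438295)/8385091 ≈ 0.329*I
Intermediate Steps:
l(j) = (-169 + j)/(96 + j)
L = -6693/27313 (L = -6693*1/27313 = -6693/27313 ≈ -0.24505)
n = 42/307 (n = (-169 + 211)/(96 + 211) = 42/307 ≈ 0.13681)
sqrt(n + L) = sqrt(42/307 - 6693/27313) = sqrt(-907605/8385091) = 27*I*sqrt(10439438295)/8385091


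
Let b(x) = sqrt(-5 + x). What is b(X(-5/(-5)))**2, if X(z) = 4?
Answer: -1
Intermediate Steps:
b(X(-5/(-5)))**2 = (sqrt(-5 + 4))**2 = (sqrt(-1))**2 = I**2 = -1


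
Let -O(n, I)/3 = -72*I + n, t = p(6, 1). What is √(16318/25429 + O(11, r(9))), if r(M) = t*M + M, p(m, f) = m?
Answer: √8778472056997/25429 ≈ 116.51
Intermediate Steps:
t = 6
r(M) = 7*M (r(M) = 6*M + M = 7*M)
O(n, I) = -3*n + 216*I (O(n, I) = -3*(-72*I + n) = -3*(n - 72*I) = -3*n + 216*I)
√(16318/25429 + O(11, r(9))) = √(16318/25429 + (-3*11 + 216*(7*9))) = √(16318*(1/25429) + (-33 + 216*63)) = √(16318/25429 + (-33 + 13608)) = √(16318/25429 + 13575) = √(345214993/25429) = √8778472056997/25429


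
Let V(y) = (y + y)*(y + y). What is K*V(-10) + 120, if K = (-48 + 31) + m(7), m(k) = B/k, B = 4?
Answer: -45160/7 ≈ -6451.4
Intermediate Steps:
m(k) = 4/k
K = -115/7 (K = (-48 + 31) + 4/7 = -17 + 4*(⅐) = -17 + 4/7 = -115/7 ≈ -16.429)
V(y) = 4*y² (V(y) = (2*y)*(2*y) = 4*y²)
K*V(-10) + 120 = -460*(-10)²/7 + 120 = -460*100/7 + 120 = -115/7*400 + 120 = -46000/7 + 120 = -45160/7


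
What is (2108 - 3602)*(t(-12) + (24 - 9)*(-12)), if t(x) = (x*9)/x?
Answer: 255474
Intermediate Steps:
t(x) = 9 (t(x) = (9*x)/x = 9)
(2108 - 3602)*(t(-12) + (24 - 9)*(-12)) = (2108 - 3602)*(9 + (24 - 9)*(-12)) = -1494*(9 + 15*(-12)) = -1494*(9 - 180) = -1494*(-171) = 255474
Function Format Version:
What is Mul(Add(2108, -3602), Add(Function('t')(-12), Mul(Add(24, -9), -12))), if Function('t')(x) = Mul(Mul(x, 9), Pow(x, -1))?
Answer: 255474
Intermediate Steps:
Function('t')(x) = 9 (Function('t')(x) = Mul(Mul(9, x), Pow(x, -1)) = 9)
Mul(Add(2108, -3602), Add(Function('t')(-12), Mul(Add(24, -9), -12))) = Mul(Add(2108, -3602), Add(9, Mul(Add(24, -9), -12))) = Mul(-1494, Add(9, Mul(15, -12))) = Mul(-1494, Add(9, -180)) = Mul(-1494, -171) = 255474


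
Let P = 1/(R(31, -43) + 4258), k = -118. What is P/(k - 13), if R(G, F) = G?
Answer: -1/561859 ≈ -1.7798e-6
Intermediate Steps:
P = 1/4289 (P = 1/(31 + 4258) = 1/4289 ≈ 0.00023315)
P/(k - 13) = (1/4289)/(-118 - 13) = (1/4289)/(-131) = -1/131*1/4289 = -1/561859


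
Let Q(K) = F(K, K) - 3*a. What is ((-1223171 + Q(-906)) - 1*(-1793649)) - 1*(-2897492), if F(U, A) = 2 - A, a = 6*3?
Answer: 3468824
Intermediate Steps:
a = 18
Q(K) = -52 - K (Q(K) = (2 - K) - 3*18 = (2 - K) - 54 = -52 - K)
((-1223171 + Q(-906)) - 1*(-1793649)) - 1*(-2897492) = ((-1223171 + (-52 - 1*(-906))) - 1*(-1793649)) - 1*(-2897492) = ((-1223171 + (-52 + 906)) + 1793649) + 2897492 = ((-1223171 + 854) + 1793649) + 2897492 = (-1222317 + 1793649) + 2897492 = 571332 + 2897492 = 3468824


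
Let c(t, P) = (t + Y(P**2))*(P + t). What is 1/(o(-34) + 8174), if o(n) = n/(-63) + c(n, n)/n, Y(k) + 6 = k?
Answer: 63/655612 ≈ 9.6093e-5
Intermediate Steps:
Y(k) = -6 + k
c(t, P) = (P + t)*(-6 + t + P**2) (c(t, P) = (t + (-6 + P**2))*(P + t) = (-6 + t + P**2)*(P + t) = (P + t)*(-6 + t + P**2))
o(n) = -n/63 + (2*n**2 + 2*n*(-6 + n**2))/n (o(n) = n/(-63) + (n**2 + n*n + n*(-6 + n**2) + n*(-6 + n**2))/n = n*(-1/63) + (n**2 + n**2 + n*(-6 + n**2) + n*(-6 + n**2))/n = -n/63 + (2*n**2 + 2*n*(-6 + n**2))/n)
1/(o(-34) + 8174) = 1/((-12 + 2*(-34)**2 + (125/63)*(-34)) + 8174) = 1/((-12 + 2*1156 - 4250/63) + 8174) = 1/((-12 + 2312 - 4250/63) + 8174) = 1/(140650/63 + 8174) = 1/(655612/63) = 63/655612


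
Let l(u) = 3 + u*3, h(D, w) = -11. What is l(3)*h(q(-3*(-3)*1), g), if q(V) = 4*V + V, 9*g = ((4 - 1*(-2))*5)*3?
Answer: -132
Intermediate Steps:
g = 10 (g = (((4 - 1*(-2))*5)*3)/9 = (((4 + 2)*5)*3)/9 = ((6*5)*3)/9 = (30*3)/9 = (⅑)*90 = 10)
q(V) = 5*V
l(u) = 3 + 3*u
l(3)*h(q(-3*(-3)*1), g) = (3 + 3*3)*(-11) = (3 + 9)*(-11) = 12*(-11) = -132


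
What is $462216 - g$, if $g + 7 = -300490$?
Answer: $762713$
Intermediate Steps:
$g = -300497$ ($g = -7 - 300490 = -300497$)
$462216 - g = 462216 - -300497 = 462216 + 300497 = 762713$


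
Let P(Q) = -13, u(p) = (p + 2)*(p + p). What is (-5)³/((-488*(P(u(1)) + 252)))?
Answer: 125/116632 ≈ 0.0010717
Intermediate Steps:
u(p) = 2*p*(2 + p) (u(p) = (2 + p)*(2*p) = 2*p*(2 + p))
(-5)³/((-488*(P(u(1)) + 252))) = (-5)³/((-488*(-13 + 252))) = -125/((-488*239)) = -125/(-116632) = -125*(-1/116632) = 125/116632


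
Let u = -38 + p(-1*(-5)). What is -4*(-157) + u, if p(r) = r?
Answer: 595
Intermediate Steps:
u = -33 (u = -38 - 1*(-5) = -38 + 5 = -33)
-4*(-157) + u = -4*(-157) - 33 = 628 - 33 = 595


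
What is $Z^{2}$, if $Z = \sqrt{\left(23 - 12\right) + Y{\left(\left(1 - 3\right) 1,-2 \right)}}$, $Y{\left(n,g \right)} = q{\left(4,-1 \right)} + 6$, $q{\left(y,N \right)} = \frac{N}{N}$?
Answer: $18$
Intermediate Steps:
$q{\left(y,N \right)} = 1$
$Y{\left(n,g \right)} = 7$ ($Y{\left(n,g \right)} = 1 + 6 = 7$)
$Z = 3 \sqrt{2}$ ($Z = \sqrt{\left(23 - 12\right) + 7} = \sqrt{11 + 7} = \sqrt{18} = 3 \sqrt{2} \approx 4.2426$)
$Z^{2} = \left(3 \sqrt{2}\right)^{2} = 18$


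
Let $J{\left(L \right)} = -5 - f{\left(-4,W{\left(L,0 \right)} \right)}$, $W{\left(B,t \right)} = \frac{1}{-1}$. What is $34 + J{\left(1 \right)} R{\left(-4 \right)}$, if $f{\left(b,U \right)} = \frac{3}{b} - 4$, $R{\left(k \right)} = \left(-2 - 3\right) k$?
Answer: $29$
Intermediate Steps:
$W{\left(B,t \right)} = -1$
$R{\left(k \right)} = - 5 k$
$f{\left(b,U \right)} = -4 + \frac{3}{b}$
$J{\left(L \right)} = - \frac{1}{4}$ ($J{\left(L \right)} = -5 - \left(-4 + \frac{3}{-4}\right) = -5 - \left(-4 + 3 \left(- \frac{1}{4}\right)\right) = -5 - \left(-4 - \frac{3}{4}\right) = -5 - - \frac{19}{4} = -5 + \frac{19}{4} = - \frac{1}{4}$)
$34 + J{\left(1 \right)} R{\left(-4 \right)} = 34 - \frac{\left(-5\right) \left(-4\right)}{4} = 34 - 5 = 29$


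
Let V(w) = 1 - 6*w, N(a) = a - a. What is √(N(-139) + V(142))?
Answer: I*√851 ≈ 29.172*I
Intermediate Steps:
N(a) = 0
√(N(-139) + V(142)) = √(0 + (1 - 6*142)) = √(0 + (1 - 852)) = √(0 - 851) = √(-851) = I*√851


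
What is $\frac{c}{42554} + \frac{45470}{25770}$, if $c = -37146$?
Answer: $\frac{48883898}{54830829} \approx 0.89154$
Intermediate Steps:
$\frac{c}{42554} + \frac{45470}{25770} = - \frac{37146}{42554} + \frac{45470}{25770} = \left(-37146\right) \frac{1}{42554} + 45470 \cdot \frac{1}{25770} = - \frac{18573}{21277} + \frac{4547}{2577} = \frac{48883898}{54830829}$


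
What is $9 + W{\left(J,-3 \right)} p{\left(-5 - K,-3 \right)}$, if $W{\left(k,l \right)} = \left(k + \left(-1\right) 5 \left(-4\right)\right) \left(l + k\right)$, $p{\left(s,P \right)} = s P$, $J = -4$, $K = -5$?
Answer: $9$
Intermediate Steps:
$p{\left(s,P \right)} = P s$
$W{\left(k,l \right)} = \left(20 + k\right) \left(k + l\right)$ ($W{\left(k,l \right)} = \left(k - -20\right) \left(k + l\right) = \left(k + 20\right) \left(k + l\right) = \left(20 + k\right) \left(k + l\right)$)
$9 + W{\left(J,-3 \right)} p{\left(-5 - K,-3 \right)} = 9 + \left(\left(-4\right)^{2} + 20 \left(-4\right) + 20 \left(-3\right) - -12\right) \left(- 3 \left(-5 - -5\right)\right) = 9 + \left(16 - 80 - 60 + 12\right) \left(- 3 \left(-5 + 5\right)\right) = 9 - 112 \left(\left(-3\right) 0\right) = 9 - 0 = 9 + 0 = 9$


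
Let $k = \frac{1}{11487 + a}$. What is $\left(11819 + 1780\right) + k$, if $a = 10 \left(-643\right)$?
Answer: $\frac{68770144}{5057} \approx 13599.0$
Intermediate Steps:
$a = -6430$
$k = \frac{1}{5057}$ ($k = \frac{1}{11487 - 6430} = \frac{1}{5057} \approx 0.00019775$)
$\left(11819 + 1780\right) + k = \left(11819 + 1780\right) + \frac{1}{5057} = 13599 + \frac{1}{5057} = \frac{68770144}{5057}$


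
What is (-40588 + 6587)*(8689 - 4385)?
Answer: -146340304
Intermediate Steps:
(-40588 + 6587)*(8689 - 4385) = -34001*4304 = -146340304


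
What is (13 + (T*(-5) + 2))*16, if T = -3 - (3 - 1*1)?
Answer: 640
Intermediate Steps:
T = -5 (T = -3 - (3 - 1) = -3 - 1*2 = -3 - 2 = -5)
(13 + (T*(-5) + 2))*16 = (13 + (-5*(-5) + 2))*16 = (13 + (25 + 2))*16 = (13 + 27)*16 = 40*16 = 640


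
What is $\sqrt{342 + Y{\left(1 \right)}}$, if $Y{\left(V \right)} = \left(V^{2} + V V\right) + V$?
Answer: $\sqrt{345} \approx 18.574$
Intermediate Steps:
$Y{\left(V \right)} = V + 2 V^{2}$ ($Y{\left(V \right)} = \left(V^{2} + V^{2}\right) + V = 2 V^{2} + V = V + 2 V^{2}$)
$\sqrt{342 + Y{\left(1 \right)}} = \sqrt{342 + 1 \left(1 + 2 \cdot 1\right)} = \sqrt{342 + 1 \left(1 + 2\right)} = \sqrt{342 + 1 \cdot 3} = \sqrt{342 + 3} = \sqrt{345}$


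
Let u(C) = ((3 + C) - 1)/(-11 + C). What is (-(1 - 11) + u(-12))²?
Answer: 57600/529 ≈ 108.88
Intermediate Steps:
u(C) = (2 + C)/(-11 + C)
(-(1 - 11) + u(-12))² = (-(1 - 11) + (2 - 12)/(-11 - 12))² = (-1*(-10) - 10/(-23))² = (10 - 1/23*(-10))² = (10 + 10/23)² = (240/23)² = 57600/529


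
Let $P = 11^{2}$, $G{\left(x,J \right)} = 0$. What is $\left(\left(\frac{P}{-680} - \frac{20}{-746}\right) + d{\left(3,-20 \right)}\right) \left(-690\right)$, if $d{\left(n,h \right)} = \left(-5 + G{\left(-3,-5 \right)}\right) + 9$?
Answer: $- \frac{67359663}{25364} \approx -2655.7$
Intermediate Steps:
$d{\left(n,h \right)} = 4$ ($d{\left(n,h \right)} = \left(-5 + 0\right) + 9 = -5 + 9 = 4$)
$P = 121$
$\left(\left(\frac{P}{-680} - \frac{20}{-746}\right) + d{\left(3,-20 \right)}\right) \left(-690\right) = \left(\left(\frac{121}{-680} - \frac{20}{-746}\right) + 4\right) \left(-690\right) = \left(\left(121 \left(- \frac{1}{680}\right) - - \frac{10}{373}\right) + 4\right) \left(-690\right) = \left(\left(- \frac{121}{680} + \frac{10}{373}\right) + 4\right) \left(-690\right) = \left(- \frac{38333}{253640} + 4\right) \left(-690\right) = \frac{976227}{253640} \left(-690\right) = - \frac{67359663}{25364}$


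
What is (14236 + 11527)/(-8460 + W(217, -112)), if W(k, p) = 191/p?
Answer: -2885456/947711 ≈ -3.0447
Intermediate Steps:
(14236 + 11527)/(-8460 + W(217, -112)) = (14236 + 11527)/(-8460 + 191/(-112)) = 25763/(-8460 + 191*(-1/112)) = 25763/(-8460 - 191/112) = 25763/(-947711/112) = 25763*(-112/947711) = -2885456/947711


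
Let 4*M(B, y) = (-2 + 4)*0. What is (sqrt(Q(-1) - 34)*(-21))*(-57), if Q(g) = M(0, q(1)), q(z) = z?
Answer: 1197*I*sqrt(34) ≈ 6979.6*I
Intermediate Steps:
M(B, y) = 0 (M(B, y) = ((-2 + 4)*0)/4 = (2*0)/4 = (1/4)*0 = 0)
Q(g) = 0
(sqrt(Q(-1) - 34)*(-21))*(-57) = (sqrt(0 - 34)*(-21))*(-57) = (sqrt(-34)*(-21))*(-57) = ((I*sqrt(34))*(-21))*(-57) = -21*I*sqrt(34)*(-57) = 1197*I*sqrt(34)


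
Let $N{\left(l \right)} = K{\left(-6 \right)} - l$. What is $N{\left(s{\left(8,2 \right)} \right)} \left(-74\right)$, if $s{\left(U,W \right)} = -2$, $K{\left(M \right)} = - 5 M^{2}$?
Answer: $13172$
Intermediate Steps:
$N{\left(l \right)} = -180 - l$ ($N{\left(l \right)} = - 5 \left(-6\right)^{2} - l = \left(-5\right) 36 - l = -180 - l$)
$N{\left(s{\left(8,2 \right)} \right)} \left(-74\right) = \left(-180 - -2\right) \left(-74\right) = \left(-180 + 2\right) \left(-74\right) = \left(-178\right) \left(-74\right) = 13172$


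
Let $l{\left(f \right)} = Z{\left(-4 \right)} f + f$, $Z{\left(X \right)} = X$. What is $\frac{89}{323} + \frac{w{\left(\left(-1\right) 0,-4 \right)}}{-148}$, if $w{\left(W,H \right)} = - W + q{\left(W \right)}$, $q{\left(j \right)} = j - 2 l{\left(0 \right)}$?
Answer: $\frac{89}{323} \approx 0.27554$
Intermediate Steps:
$l{\left(f \right)} = - 3 f$ ($l{\left(f \right)} = - 4 f + f = - 3 f$)
$q{\left(j \right)} = j$ ($q{\left(j \right)} = j - 2 \left(\left(-3\right) 0\right) = j - 0 = j + 0 = j$)
$w{\left(W,H \right)} = 0$ ($w{\left(W,H \right)} = - W + W = 0$)
$\frac{89}{323} + \frac{w{\left(\left(-1\right) 0,-4 \right)}}{-148} = \frac{89}{323} + \frac{0}{-148} = 89 \cdot \frac{1}{323} + 0 \left(- \frac{1}{148}\right) = \frac{89}{323} + 0 = \frac{89}{323}$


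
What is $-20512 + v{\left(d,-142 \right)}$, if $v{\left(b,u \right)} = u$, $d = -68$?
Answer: $-20654$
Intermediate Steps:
$-20512 + v{\left(d,-142 \right)} = -20512 - 142 = -20654$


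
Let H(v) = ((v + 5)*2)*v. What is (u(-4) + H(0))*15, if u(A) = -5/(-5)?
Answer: 15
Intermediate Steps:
u(A) = 1 (u(A) = -5*(-⅕) = 1)
H(v) = v*(10 + 2*v) (H(v) = ((5 + v)*2)*v = (10 + 2*v)*v = v*(10 + 2*v))
(u(-4) + H(0))*15 = (1 + 2*0*(5 + 0))*15 = (1 + 2*0*5)*15 = (1 + 0)*15 = 1*15 = 15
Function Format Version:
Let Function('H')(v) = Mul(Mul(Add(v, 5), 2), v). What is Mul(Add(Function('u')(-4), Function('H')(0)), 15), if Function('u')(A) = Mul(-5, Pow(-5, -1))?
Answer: 15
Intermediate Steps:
Function('u')(A) = 1 (Function('u')(A) = Mul(-5, Rational(-1, 5)) = 1)
Function('H')(v) = Mul(v, Add(10, Mul(2, v))) (Function('H')(v) = Mul(Mul(Add(5, v), 2), v) = Mul(Add(10, Mul(2, v)), v) = Mul(v, Add(10, Mul(2, v))))
Mul(Add(Function('u')(-4), Function('H')(0)), 15) = Mul(Add(1, Mul(2, 0, Add(5, 0))), 15) = Mul(Add(1, Mul(2, 0, 5)), 15) = Mul(Add(1, 0), 15) = Mul(1, 15) = 15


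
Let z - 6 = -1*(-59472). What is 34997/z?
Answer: 34997/59478 ≈ 0.58840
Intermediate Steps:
z = 59478 (z = 6 - 1*(-59472) = 6 + 59472 = 59478)
34997/z = 34997/59478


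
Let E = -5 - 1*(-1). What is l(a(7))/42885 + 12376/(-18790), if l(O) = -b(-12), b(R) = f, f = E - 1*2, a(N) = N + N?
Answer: -17687734/26860305 ≈ -0.65851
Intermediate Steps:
a(N) = 2*N
E = -4 (E = -5 + 1 = -4)
f = -6 (f = -4 - 1*2 = -4 - 2 = -6)
b(R) = -6
l(O) = 6 (l(O) = -1*(-6) = 6)
l(a(7))/42885 + 12376/(-18790) = 6/42885 + 12376/(-18790) = 6*(1/42885) + 12376*(-1/18790) = 2/14295 - 6188/9395 = -17687734/26860305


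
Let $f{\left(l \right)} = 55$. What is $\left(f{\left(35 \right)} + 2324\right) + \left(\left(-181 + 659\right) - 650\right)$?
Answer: $2207$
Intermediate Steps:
$\left(f{\left(35 \right)} + 2324\right) + \left(\left(-181 + 659\right) - 650\right) = \left(55 + 2324\right) + \left(\left(-181 + 659\right) - 650\right) = 2379 + \left(478 - 650\right) = 2379 - 172 = 2207$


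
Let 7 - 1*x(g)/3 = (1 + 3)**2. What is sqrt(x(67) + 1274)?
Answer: sqrt(1247) ≈ 35.313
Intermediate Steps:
x(g) = -27 (x(g) = 21 - 3*(1 + 3)**2 = 21 - 3*4**2 = 21 - 3*16 = 21 - 48 = -27)
sqrt(x(67) + 1274) = sqrt(-27 + 1274) = sqrt(1247)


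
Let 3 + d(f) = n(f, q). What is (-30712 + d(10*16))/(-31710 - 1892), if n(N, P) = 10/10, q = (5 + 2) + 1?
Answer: 15357/16801 ≈ 0.91405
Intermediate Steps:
q = 8 (q = 7 + 1 = 8)
n(N, P) = 1 (n(N, P) = 10*(⅒) = 1)
d(f) = -2 (d(f) = -3 + 1 = -2)
(-30712 + d(10*16))/(-31710 - 1892) = (-30712 - 2)/(-31710 - 1892) = -30714/(-33602) = -30714*(-1/33602) = 15357/16801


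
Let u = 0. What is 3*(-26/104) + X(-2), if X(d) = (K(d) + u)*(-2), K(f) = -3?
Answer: 21/4 ≈ 5.2500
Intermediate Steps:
X(d) = 6 (X(d) = (-3 + 0)*(-2) = -3*(-2) = 6)
3*(-26/104) + X(-2) = 3*(-26/104) + 6 = 3*(-26*1/104) + 6 = 3*(-1/4) + 6 = -3/4 + 6 = 21/4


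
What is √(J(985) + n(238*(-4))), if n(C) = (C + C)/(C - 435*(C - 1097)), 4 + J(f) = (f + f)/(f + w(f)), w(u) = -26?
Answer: I*√75665927173942/6232541 ≈ 1.3957*I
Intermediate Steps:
J(f) = -4 + 2*f/(-26 + f) (J(f) = -4 + (f + f)/(f - 26) = -4 + (2*f)/(-26 + f) = -4 + 2*f/(-26 + f))
n(C) = 2*C/(477195 - 434*C) (n(C) = (2*C)/(C - 435*(-1097 + C)) = (2*C)/(C + (477195 - 435*C)) = (2*C)/(477195 - 434*C) = 2*C/(477195 - 434*C))
√(J(985) + n(238*(-4))) = √(2*(52 - 1*985)/(-26 + 985) - 2*238*(-4)/(-477195 + 434*(238*(-4)))) = √(2*(52 - 985)/959 - 2*(-952)/(-477195 + 434*(-952))) = √(2*(1/959)*(-933) - 2*(-952)/(-477195 - 413168)) = √(-1866/959 - 2*(-952)/(-890363)) = √(-1866/959 - 2*(-952)*(-1/890363)) = √(-1866/959 - 1904/890363) = √(-12140462/6232541) = I*√75665927173942/6232541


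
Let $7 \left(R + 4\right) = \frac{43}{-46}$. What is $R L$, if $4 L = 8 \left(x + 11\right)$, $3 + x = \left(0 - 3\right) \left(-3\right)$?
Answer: $- \frac{22627}{161} \approx -140.54$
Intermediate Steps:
$x = 6$ ($x = -3 + \left(0 - 3\right) \left(-3\right) = -3 - -9 = -3 + 9 = 6$)
$L = 34$ ($L = \frac{8 \left(6 + 11\right)}{4} = \frac{8 \cdot 17}{4} = \frac{1}{4} \cdot 136 = 34$)
$R = - \frac{1331}{322}$ ($R = -4 + \frac{43 \frac{1}{-46}}{7} = -4 + \frac{43 \left(- \frac{1}{46}\right)}{7} = -4 + \frac{1}{7} \left(- \frac{43}{46}\right) = -4 - \frac{43}{322} = - \frac{1331}{322} \approx -4.1335$)
$R L = \left(- \frac{1331}{322}\right) 34 = - \frac{22627}{161}$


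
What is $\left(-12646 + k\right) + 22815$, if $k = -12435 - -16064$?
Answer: $13798$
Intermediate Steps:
$k = 3629$ ($k = -12435 + 16064 = 3629$)
$\left(-12646 + k\right) + 22815 = \left(-12646 + 3629\right) + 22815 = -9017 + 22815 = 13798$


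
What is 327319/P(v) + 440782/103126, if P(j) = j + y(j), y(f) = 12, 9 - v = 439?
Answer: -16785426159/21553334 ≈ -778.79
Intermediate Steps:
v = -430 (v = 9 - 1*439 = 9 - 439 = -430)
P(j) = 12 + j (P(j) = j + 12 = 12 + j)
327319/P(v) + 440782/103126 = 327319/(12 - 430) + 440782/103126 = 327319/(-418) + 440782*(1/103126) = 327319*(-1/418) + 220391/51563 = -327319/418 + 220391/51563 = -16785426159/21553334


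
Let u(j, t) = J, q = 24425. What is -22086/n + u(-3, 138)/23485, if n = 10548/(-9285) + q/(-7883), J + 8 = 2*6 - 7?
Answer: 12654931585327341/2426282390455 ≈ 5215.8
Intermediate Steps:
J = -3 (J = -8 + (2*6 - 7) = -8 + (12 - 7) = -8 + 5 = -3)
u(j, t) = -3
n = -103312003/24397885 (n = 10548/(-9285) + 24425/(-7883) = 10548*(-1/9285) + 24425*(-1/7883) = -3516/3095 - 24425/7883 = -103312003/24397885 ≈ -4.2345)
-22086/n + u(-3, 138)/23485 = -22086/(-103312003/24397885) - 3/23485 = -22086*(-24397885/103312003) - 3*1/23485 = 538851688110/103312003 - 3/23485 = 12654931585327341/2426282390455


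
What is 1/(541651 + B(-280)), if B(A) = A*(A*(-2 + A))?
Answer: -1/21567149 ≈ -4.6367e-8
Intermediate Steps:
B(A) = A**2*(-2 + A)
1/(541651 + B(-280)) = 1/(541651 + (-280)**2*(-2 - 280)) = 1/(541651 + 78400*(-282)) = 1/(541651 - 22108800) = 1/(-21567149) = -1/21567149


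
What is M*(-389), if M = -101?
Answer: 39289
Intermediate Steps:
M*(-389) = -101*(-389) = 39289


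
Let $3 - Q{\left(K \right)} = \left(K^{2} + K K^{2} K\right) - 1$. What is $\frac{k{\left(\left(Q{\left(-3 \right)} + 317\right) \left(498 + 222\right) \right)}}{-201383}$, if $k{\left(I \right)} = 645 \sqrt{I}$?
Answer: $- \frac{7740 \sqrt{1155}}{201383} \approx -1.3062$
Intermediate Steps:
$Q{\left(K \right)} = 4 - K^{2} - K^{4}$ ($Q{\left(K \right)} = 3 - \left(\left(K^{2} + K K^{2} K\right) - 1\right) = 3 - \left(\left(K^{2} + K^{3} K\right) - 1\right) = 3 - \left(\left(K^{2} + K^{4}\right) - 1\right) = 3 - \left(-1 + K^{2} + K^{4}\right) = 4 - K^{2} - K^{4}$)
$\frac{k{\left(\left(Q{\left(-3 \right)} + 317\right) \left(498 + 222\right) \right)}}{-201383} = \frac{645 \sqrt{\left(\left(4 - \left(-3\right)^{2} - \left(-3\right)^{4}\right) + 317\right) \left(498 + 222\right)}}{-201383} = 645 \sqrt{\left(\left(4 - 9 - 81\right) + 317\right) 720} \left(- \frac{1}{201383}\right) = 645 \sqrt{\left(-86 + 317\right) 720} \left(- \frac{1}{201383}\right) = 645 \sqrt{231 \cdot 720} \left(- \frac{1}{201383}\right) = 645 \sqrt{166320} \left(- \frac{1}{201383}\right) = 645 \cdot 12 \sqrt{1155} \left(- \frac{1}{201383}\right) = 7740 \sqrt{1155} \left(- \frac{1}{201383}\right) = - \frac{7740 \sqrt{1155}}{201383}$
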